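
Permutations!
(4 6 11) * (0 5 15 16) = (0 5 15 16)(4 6 11) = [5, 1, 2, 3, 6, 15, 11, 7, 8, 9, 10, 4, 12, 13, 14, 16, 0]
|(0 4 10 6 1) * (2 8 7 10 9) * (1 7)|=6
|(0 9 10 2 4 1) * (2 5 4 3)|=6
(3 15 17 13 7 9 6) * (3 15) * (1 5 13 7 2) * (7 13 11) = (1 5 11 7 9 6 15 17 13 2) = [0, 5, 1, 3, 4, 11, 15, 9, 8, 6, 10, 7, 12, 2, 14, 17, 16, 13]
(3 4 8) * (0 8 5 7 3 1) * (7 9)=(0 8 1)(3 4 5 9 7)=[8, 0, 2, 4, 5, 9, 6, 3, 1, 7]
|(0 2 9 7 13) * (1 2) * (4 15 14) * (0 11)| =|(0 1 2 9 7 13 11)(4 15 14)| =21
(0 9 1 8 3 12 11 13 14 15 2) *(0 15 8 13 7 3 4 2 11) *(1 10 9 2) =[2, 13, 15, 12, 1, 5, 6, 3, 4, 10, 9, 7, 0, 14, 8, 11] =(0 2 15 11 7 3 12)(1 13 14 8 4)(9 10)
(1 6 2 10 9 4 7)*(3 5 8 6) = (1 3 5 8 6 2 10 9 4 7) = [0, 3, 10, 5, 7, 8, 2, 1, 6, 4, 9]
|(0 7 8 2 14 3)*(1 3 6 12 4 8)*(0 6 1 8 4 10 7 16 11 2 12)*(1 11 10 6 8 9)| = 30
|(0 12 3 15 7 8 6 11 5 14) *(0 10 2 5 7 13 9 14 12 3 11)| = 14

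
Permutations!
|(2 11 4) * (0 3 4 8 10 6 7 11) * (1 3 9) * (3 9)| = 20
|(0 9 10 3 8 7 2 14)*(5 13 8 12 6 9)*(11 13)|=40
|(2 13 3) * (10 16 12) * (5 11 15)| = |(2 13 3)(5 11 15)(10 16 12)| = 3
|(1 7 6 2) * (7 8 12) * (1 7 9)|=12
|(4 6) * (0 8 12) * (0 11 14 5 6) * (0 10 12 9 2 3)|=|(0 8 9 2 3)(4 10 12 11 14 5 6)|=35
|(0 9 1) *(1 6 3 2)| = |(0 9 6 3 2 1)| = 6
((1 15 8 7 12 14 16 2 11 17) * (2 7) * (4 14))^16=((1 15 8 2 11 17)(4 14 16 7 12))^16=(1 11 8)(2 15 17)(4 14 16 7 12)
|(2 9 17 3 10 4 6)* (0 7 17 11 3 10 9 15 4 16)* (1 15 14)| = |(0 7 17 10 16)(1 15 4 6 2 14)(3 9 11)| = 30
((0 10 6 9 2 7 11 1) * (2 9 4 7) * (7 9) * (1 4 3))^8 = (11)(0 3 10 1 6)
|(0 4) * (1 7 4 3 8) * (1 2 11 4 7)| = |(0 3 8 2 11 4)| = 6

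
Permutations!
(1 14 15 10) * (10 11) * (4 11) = [0, 14, 2, 3, 11, 5, 6, 7, 8, 9, 1, 10, 12, 13, 15, 4] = (1 14 15 4 11 10)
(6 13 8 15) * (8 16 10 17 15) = (6 13 16 10 17 15) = [0, 1, 2, 3, 4, 5, 13, 7, 8, 9, 17, 11, 12, 16, 14, 6, 10, 15]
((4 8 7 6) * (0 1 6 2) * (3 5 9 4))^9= (0 2 7 8 4 9 5 3 6 1)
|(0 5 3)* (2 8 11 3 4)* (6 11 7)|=|(0 5 4 2 8 7 6 11 3)|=9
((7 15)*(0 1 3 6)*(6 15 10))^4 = (0 7 1 10 3 6 15)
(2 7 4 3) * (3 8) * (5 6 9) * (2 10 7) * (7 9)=[0, 1, 2, 10, 8, 6, 7, 4, 3, 5, 9]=(3 10 9 5 6 7 4 8)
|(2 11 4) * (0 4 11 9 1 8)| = 6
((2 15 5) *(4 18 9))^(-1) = ((2 15 5)(4 18 9))^(-1) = (2 5 15)(4 9 18)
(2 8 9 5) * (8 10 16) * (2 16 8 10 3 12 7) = [0, 1, 3, 12, 4, 16, 6, 2, 9, 5, 8, 11, 7, 13, 14, 15, 10] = (2 3 12 7)(5 16 10 8 9)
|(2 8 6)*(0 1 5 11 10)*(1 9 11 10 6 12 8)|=8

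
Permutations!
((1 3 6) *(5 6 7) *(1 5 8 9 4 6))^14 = (1 6 9 7)(3 5 4 8)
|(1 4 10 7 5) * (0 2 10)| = 7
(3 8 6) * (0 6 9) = (0 6 3 8 9) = [6, 1, 2, 8, 4, 5, 3, 7, 9, 0]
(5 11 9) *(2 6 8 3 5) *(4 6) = [0, 1, 4, 5, 6, 11, 8, 7, 3, 2, 10, 9] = (2 4 6 8 3 5 11 9)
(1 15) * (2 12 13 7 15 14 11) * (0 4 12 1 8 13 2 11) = (0 4 12 2 1 14)(7 15 8 13) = [4, 14, 1, 3, 12, 5, 6, 15, 13, 9, 10, 11, 2, 7, 0, 8]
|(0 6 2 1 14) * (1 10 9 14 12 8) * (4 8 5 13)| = |(0 6 2 10 9 14)(1 12 5 13 4 8)| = 6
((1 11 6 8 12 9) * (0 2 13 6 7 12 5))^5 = ((0 2 13 6 8 5)(1 11 7 12 9))^5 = (0 5 8 6 13 2)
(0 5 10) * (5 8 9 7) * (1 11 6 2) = (0 8 9 7 5 10)(1 11 6 2) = [8, 11, 1, 3, 4, 10, 2, 5, 9, 7, 0, 6]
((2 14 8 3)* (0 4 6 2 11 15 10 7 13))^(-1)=(0 13 7 10 15 11 3 8 14 2 6 4)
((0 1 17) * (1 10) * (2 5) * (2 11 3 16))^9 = (0 10 1 17)(2 16 3 11 5)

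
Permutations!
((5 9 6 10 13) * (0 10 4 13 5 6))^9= (13)(0 10 5 9)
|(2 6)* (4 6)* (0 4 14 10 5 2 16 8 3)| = 12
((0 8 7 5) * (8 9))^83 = (0 7 9 5 8) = ((0 9 8 7 5))^83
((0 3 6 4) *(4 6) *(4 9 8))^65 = (9)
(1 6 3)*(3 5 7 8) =(1 6 5 7 8 3) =[0, 6, 2, 1, 4, 7, 5, 8, 3]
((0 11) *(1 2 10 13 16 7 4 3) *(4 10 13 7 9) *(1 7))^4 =(1 9 10 16 7 13 3 2 4)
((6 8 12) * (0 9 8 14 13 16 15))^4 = (0 6 15 12 16 8 13 9 14)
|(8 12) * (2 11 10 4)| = 4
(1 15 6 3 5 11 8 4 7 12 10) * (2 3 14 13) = (1 15 6 14 13 2 3 5 11 8 4 7 12 10) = [0, 15, 3, 5, 7, 11, 14, 12, 4, 9, 1, 8, 10, 2, 13, 6]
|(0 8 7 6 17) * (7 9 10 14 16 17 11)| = 21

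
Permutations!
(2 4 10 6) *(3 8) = (2 4 10 6)(3 8) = [0, 1, 4, 8, 10, 5, 2, 7, 3, 9, 6]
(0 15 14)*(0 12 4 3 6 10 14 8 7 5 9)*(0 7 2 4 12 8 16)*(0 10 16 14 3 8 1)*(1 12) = (0 15 14 12 1)(2 4 8)(3 6 16 10)(5 9 7) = [15, 0, 4, 6, 8, 9, 16, 5, 2, 7, 3, 11, 1, 13, 12, 14, 10]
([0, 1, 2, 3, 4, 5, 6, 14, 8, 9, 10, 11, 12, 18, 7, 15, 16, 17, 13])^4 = [0, 1, 2, 3, 4, 5, 6, 7, 8, 9, 10, 11, 12, 13, 14, 15, 16, 17, 18]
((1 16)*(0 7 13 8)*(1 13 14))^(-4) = ((0 7 14 1 16 13 8))^(-4) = (0 1 8 14 13 7 16)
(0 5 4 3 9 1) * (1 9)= [5, 0, 2, 1, 3, 4, 6, 7, 8, 9]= (9)(0 5 4 3 1)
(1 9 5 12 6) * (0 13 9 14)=(0 13 9 5 12 6 1 14)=[13, 14, 2, 3, 4, 12, 1, 7, 8, 5, 10, 11, 6, 9, 0]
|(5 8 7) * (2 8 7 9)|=|(2 8 9)(5 7)|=6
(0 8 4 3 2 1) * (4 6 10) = [8, 0, 1, 2, 3, 5, 10, 7, 6, 9, 4] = (0 8 6 10 4 3 2 1)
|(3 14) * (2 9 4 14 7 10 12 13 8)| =|(2 9 4 14 3 7 10 12 13 8)| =10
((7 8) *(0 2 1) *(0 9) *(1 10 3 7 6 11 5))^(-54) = (0 2 10 3 7 8 6 11 5 1 9)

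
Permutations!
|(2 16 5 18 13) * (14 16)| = |(2 14 16 5 18 13)| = 6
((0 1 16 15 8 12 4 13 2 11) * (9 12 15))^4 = (0 12 11 9 2 16 13 1 4)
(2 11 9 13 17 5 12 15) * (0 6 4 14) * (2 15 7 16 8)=(0 6 4 14)(2 11 9 13 17 5 12 7 16 8)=[6, 1, 11, 3, 14, 12, 4, 16, 2, 13, 10, 9, 7, 17, 0, 15, 8, 5]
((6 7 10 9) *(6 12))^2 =((6 7 10 9 12))^2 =(6 10 12 7 9)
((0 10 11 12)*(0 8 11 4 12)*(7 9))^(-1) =(0 11 8 12 4 10)(7 9)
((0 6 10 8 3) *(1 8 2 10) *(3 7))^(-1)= (0 3 7 8 1 6)(2 10)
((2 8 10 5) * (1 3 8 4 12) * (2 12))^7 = ((1 3 8 10 5 12)(2 4))^7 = (1 3 8 10 5 12)(2 4)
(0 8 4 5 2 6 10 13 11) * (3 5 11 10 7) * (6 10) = (0 8 4 11)(2 10 13 6 7 3 5) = [8, 1, 10, 5, 11, 2, 7, 3, 4, 9, 13, 0, 12, 6]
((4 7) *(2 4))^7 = ((2 4 7))^7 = (2 4 7)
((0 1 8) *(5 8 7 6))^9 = (0 6)(1 5)(7 8)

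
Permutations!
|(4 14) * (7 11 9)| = 6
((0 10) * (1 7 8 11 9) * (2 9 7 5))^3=(11)(0 10)(1 9 2 5)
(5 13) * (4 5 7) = (4 5 13 7) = [0, 1, 2, 3, 5, 13, 6, 4, 8, 9, 10, 11, 12, 7]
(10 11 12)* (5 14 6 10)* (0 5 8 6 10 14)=[5, 1, 2, 3, 4, 0, 14, 7, 6, 9, 11, 12, 8, 13, 10]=(0 5)(6 14 10 11 12 8)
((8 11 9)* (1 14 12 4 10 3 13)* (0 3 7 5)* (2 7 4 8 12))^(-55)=((0 3 13 1 14 2 7 5)(4 10)(8 11 9 12))^(-55)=(0 3 13 1 14 2 7 5)(4 10)(8 11 9 12)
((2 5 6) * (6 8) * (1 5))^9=(1 2 6 8 5)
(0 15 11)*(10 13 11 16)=(0 15 16 10 13 11)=[15, 1, 2, 3, 4, 5, 6, 7, 8, 9, 13, 0, 12, 11, 14, 16, 10]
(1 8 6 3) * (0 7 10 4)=[7, 8, 2, 1, 0, 5, 3, 10, 6, 9, 4]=(0 7 10 4)(1 8 6 3)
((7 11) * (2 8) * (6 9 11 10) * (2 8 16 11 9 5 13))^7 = (2 13 5 6 10 7 11 16) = ((2 16 11 7 10 6 5 13))^7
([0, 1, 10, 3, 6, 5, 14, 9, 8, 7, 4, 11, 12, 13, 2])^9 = (2 14 6 4 10)(7 9)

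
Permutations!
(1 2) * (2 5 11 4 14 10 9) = (1 5 11 4 14 10 9 2) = [0, 5, 1, 3, 14, 11, 6, 7, 8, 2, 9, 4, 12, 13, 10]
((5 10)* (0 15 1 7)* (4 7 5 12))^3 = ((0 15 1 5 10 12 4 7))^3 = (0 5 4 15 10 7 1 12)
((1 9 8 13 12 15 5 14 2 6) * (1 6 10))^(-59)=((1 9 8 13 12 15 5 14 2 10))^(-59)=(1 9 8 13 12 15 5 14 2 10)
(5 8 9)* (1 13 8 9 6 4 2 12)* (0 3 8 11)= (0 3 8 6 4 2 12 1 13 11)(5 9)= [3, 13, 12, 8, 2, 9, 4, 7, 6, 5, 10, 0, 1, 11]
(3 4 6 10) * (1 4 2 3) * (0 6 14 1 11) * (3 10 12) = (0 6 12 3 2 10 11)(1 4 14) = [6, 4, 10, 2, 14, 5, 12, 7, 8, 9, 11, 0, 3, 13, 1]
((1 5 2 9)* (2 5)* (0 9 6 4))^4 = (0 6 1)(2 9 4)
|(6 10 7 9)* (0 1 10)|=6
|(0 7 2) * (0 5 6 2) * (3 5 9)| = |(0 7)(2 9 3 5 6)| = 10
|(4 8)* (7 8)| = |(4 7 8)| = 3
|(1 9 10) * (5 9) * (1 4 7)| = |(1 5 9 10 4 7)| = 6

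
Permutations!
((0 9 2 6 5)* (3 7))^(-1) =((0 9 2 6 5)(3 7))^(-1) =(0 5 6 2 9)(3 7)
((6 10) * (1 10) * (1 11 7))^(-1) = ((1 10 6 11 7))^(-1) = (1 7 11 6 10)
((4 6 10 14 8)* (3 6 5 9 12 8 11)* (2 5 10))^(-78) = (2 6 3 11 14 10 4 8 12 9 5)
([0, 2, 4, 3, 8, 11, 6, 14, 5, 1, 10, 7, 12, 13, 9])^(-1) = [0, 9, 1, 3, 2, 8, 6, 11, 4, 14, 10, 5, 12, 13, 7]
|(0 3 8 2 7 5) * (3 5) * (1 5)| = |(0 1 5)(2 7 3 8)| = 12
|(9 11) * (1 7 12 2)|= |(1 7 12 2)(9 11)|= 4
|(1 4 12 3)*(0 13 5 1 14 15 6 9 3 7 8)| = |(0 13 5 1 4 12 7 8)(3 14 15 6 9)| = 40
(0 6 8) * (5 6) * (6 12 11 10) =[5, 1, 2, 3, 4, 12, 8, 7, 0, 9, 6, 10, 11] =(0 5 12 11 10 6 8)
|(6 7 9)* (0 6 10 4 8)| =|(0 6 7 9 10 4 8)| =7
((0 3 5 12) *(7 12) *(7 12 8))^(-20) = (12)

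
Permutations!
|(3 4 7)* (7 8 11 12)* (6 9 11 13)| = 9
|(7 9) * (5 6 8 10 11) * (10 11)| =|(5 6 8 11)(7 9)| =4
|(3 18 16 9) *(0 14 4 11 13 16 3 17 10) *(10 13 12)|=12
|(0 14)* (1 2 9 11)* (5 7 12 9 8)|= 8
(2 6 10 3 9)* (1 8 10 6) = [0, 8, 1, 9, 4, 5, 6, 7, 10, 2, 3] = (1 8 10 3 9 2)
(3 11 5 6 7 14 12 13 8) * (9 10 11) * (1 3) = (1 3 9 10 11 5 6 7 14 12 13 8) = [0, 3, 2, 9, 4, 6, 7, 14, 1, 10, 11, 5, 13, 8, 12]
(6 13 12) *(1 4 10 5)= (1 4 10 5)(6 13 12)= [0, 4, 2, 3, 10, 1, 13, 7, 8, 9, 5, 11, 6, 12]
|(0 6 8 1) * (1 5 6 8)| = 5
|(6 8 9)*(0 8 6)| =3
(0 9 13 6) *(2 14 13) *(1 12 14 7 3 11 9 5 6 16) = (0 5 6)(1 12 14 13 16)(2 7 3 11 9) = [5, 12, 7, 11, 4, 6, 0, 3, 8, 2, 10, 9, 14, 16, 13, 15, 1]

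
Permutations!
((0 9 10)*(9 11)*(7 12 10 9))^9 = ((0 11 7 12 10))^9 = (0 10 12 7 11)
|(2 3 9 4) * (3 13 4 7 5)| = 12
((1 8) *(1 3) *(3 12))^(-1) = (1 3 12 8)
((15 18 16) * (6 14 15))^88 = ((6 14 15 18 16))^88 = (6 18 14 16 15)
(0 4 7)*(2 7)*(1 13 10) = [4, 13, 7, 3, 2, 5, 6, 0, 8, 9, 1, 11, 12, 10] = (0 4 2 7)(1 13 10)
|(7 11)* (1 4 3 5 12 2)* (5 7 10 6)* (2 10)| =|(1 4 3 7 11 2)(5 12 10 6)| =12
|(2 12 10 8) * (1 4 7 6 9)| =|(1 4 7 6 9)(2 12 10 8)| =20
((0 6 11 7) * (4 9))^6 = (0 11)(6 7)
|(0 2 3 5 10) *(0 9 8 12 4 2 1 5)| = |(0 1 5 10 9 8 12 4 2 3)| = 10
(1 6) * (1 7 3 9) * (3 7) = (1 6 3 9) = [0, 6, 2, 9, 4, 5, 3, 7, 8, 1]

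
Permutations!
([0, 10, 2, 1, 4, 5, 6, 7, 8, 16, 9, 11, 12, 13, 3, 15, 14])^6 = (16)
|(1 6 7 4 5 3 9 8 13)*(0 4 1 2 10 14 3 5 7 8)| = 12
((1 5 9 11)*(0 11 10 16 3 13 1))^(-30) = ((0 11)(1 5 9 10 16 3 13))^(-30) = (1 3 10 5 13 16 9)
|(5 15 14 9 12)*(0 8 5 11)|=8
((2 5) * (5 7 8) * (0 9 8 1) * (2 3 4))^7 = ((0 9 8 5 3 4 2 7 1))^7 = (0 7 4 5 9 1 2 3 8)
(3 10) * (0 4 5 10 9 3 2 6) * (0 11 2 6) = (0 4 5 10 6 11 2)(3 9) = [4, 1, 0, 9, 5, 10, 11, 7, 8, 3, 6, 2]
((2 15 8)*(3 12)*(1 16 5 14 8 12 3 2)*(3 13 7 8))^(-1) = (1 8 7 13 3 14 5 16)(2 12 15)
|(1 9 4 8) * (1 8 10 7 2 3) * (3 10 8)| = 15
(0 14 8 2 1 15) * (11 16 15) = (0 14 8 2 1 11 16 15) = [14, 11, 1, 3, 4, 5, 6, 7, 2, 9, 10, 16, 12, 13, 8, 0, 15]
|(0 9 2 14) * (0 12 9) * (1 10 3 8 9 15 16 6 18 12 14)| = 30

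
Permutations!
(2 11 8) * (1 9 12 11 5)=(1 9 12 11 8 2 5)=[0, 9, 5, 3, 4, 1, 6, 7, 2, 12, 10, 8, 11]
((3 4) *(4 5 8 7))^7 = (3 8 4 5 7)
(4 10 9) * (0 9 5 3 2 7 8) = [9, 1, 7, 2, 10, 3, 6, 8, 0, 4, 5] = (0 9 4 10 5 3 2 7 8)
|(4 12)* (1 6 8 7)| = |(1 6 8 7)(4 12)| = 4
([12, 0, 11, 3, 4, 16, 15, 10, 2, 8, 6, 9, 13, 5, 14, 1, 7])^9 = [1, 15, 11, 3, 4, 13, 10, 16, 2, 8, 7, 9, 0, 12, 14, 6, 5]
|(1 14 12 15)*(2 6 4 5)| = 4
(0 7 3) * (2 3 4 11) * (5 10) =(0 7 4 11 2 3)(5 10) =[7, 1, 3, 0, 11, 10, 6, 4, 8, 9, 5, 2]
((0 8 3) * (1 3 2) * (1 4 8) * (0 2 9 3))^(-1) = ((0 1)(2 4 8 9 3))^(-1) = (0 1)(2 3 9 8 4)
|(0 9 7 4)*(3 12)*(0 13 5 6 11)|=|(0 9 7 4 13 5 6 11)(3 12)|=8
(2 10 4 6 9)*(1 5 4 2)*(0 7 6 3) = (0 7 6 9 1 5 4 3)(2 10) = [7, 5, 10, 0, 3, 4, 9, 6, 8, 1, 2]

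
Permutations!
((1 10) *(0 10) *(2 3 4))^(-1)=((0 10 1)(2 3 4))^(-1)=(0 1 10)(2 4 3)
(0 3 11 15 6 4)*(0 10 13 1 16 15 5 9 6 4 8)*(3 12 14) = (0 12 14 3 11 5 9 6 8)(1 16 15 4 10 13) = [12, 16, 2, 11, 10, 9, 8, 7, 0, 6, 13, 5, 14, 1, 3, 4, 15]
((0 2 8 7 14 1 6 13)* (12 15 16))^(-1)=((0 2 8 7 14 1 6 13)(12 15 16))^(-1)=(0 13 6 1 14 7 8 2)(12 16 15)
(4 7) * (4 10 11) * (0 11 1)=[11, 0, 2, 3, 7, 5, 6, 10, 8, 9, 1, 4]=(0 11 4 7 10 1)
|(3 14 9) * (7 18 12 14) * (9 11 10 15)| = |(3 7 18 12 14 11 10 15 9)| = 9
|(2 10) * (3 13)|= 2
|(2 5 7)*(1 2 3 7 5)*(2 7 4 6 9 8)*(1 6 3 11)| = 12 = |(1 7 11)(2 6 9 8)(3 4)|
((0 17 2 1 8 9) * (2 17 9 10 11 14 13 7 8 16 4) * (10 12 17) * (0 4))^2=(0 4 1)(2 16 9)(7 12 10 14)(8 17 11 13)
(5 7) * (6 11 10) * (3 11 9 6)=[0, 1, 2, 11, 4, 7, 9, 5, 8, 6, 3, 10]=(3 11 10)(5 7)(6 9)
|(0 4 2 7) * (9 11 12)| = |(0 4 2 7)(9 11 12)| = 12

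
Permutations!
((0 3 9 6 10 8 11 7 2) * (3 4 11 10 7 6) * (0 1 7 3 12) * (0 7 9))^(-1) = (0 3 6 11 4)(1 2 7 12 9)(8 10)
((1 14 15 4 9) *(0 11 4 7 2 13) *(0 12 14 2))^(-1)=((0 11 4 9 1 2 13 12 14 15 7))^(-1)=(0 7 15 14 12 13 2 1 9 4 11)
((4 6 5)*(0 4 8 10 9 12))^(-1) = (0 12 9 10 8 5 6 4)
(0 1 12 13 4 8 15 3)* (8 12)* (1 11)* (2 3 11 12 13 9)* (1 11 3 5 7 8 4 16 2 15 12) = (0 1 4 13 16 2 5 7 8 12 9 15 3) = [1, 4, 5, 0, 13, 7, 6, 8, 12, 15, 10, 11, 9, 16, 14, 3, 2]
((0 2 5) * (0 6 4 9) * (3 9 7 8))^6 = (0 8 6)(2 3 4)(5 9 7)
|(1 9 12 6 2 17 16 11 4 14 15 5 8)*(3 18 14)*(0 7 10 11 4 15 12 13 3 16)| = |(0 7 10 11 15 5 8 1 9 13 3 18 14 12 6 2 17)(4 16)| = 34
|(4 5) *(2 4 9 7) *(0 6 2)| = |(0 6 2 4 5 9 7)| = 7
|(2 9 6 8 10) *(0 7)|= |(0 7)(2 9 6 8 10)|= 10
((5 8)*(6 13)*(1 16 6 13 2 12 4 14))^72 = ((1 16 6 2 12 4 14)(5 8))^72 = (1 6 12 14 16 2 4)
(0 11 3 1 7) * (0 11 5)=[5, 7, 2, 1, 4, 0, 6, 11, 8, 9, 10, 3]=(0 5)(1 7 11 3)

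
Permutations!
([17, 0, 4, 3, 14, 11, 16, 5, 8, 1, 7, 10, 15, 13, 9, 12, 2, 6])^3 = (0 16 14)(1 6 4)(2 9 17)(5 7 10 11)(12 15)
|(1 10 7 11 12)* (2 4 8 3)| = |(1 10 7 11 12)(2 4 8 3)| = 20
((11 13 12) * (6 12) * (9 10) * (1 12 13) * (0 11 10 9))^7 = (0 1 10 11 12)(6 13)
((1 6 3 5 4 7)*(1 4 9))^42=((1 6 3 5 9)(4 7))^42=(1 3 9 6 5)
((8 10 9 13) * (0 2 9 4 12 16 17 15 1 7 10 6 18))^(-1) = (0 18 6 8 13 9 2)(1 15 17 16 12 4 10 7)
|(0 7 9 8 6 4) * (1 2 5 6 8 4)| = |(0 7 9 4)(1 2 5 6)| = 4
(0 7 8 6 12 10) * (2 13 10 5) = [7, 1, 13, 3, 4, 2, 12, 8, 6, 9, 0, 11, 5, 10] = (0 7 8 6 12 5 2 13 10)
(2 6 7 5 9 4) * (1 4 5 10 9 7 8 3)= (1 4 2 6 8 3)(5 7 10 9)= [0, 4, 6, 1, 2, 7, 8, 10, 3, 5, 9]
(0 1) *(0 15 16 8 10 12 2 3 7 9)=(0 1 15 16 8 10 12 2 3 7 9)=[1, 15, 3, 7, 4, 5, 6, 9, 10, 0, 12, 11, 2, 13, 14, 16, 8]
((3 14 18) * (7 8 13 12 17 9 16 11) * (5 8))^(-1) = (3 18 14)(5 7 11 16 9 17 12 13 8)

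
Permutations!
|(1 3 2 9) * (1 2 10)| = 6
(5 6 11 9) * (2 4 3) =(2 4 3)(5 6 11 9) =[0, 1, 4, 2, 3, 6, 11, 7, 8, 5, 10, 9]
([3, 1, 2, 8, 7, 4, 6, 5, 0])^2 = (0 8 3)(4 5 7)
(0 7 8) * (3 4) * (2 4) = [7, 1, 4, 2, 3, 5, 6, 8, 0] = (0 7 8)(2 4 3)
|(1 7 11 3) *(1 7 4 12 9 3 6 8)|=|(1 4 12 9 3 7 11 6 8)|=9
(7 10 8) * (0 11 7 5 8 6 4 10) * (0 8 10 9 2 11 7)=(0 7 8 5 10 6 4 9 2 11)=[7, 1, 11, 3, 9, 10, 4, 8, 5, 2, 6, 0]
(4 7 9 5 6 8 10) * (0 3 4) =(0 3 4 7 9 5 6 8 10) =[3, 1, 2, 4, 7, 6, 8, 9, 10, 5, 0]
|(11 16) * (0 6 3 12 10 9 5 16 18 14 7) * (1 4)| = 12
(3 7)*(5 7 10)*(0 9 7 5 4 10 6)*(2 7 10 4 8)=[9, 1, 7, 6, 4, 5, 0, 3, 2, 10, 8]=(0 9 10 8 2 7 3 6)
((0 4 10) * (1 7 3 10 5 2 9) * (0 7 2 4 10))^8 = (10)(1 9 2)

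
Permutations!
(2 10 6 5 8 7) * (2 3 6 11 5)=(2 10 11 5 8 7 3 6)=[0, 1, 10, 6, 4, 8, 2, 3, 7, 9, 11, 5]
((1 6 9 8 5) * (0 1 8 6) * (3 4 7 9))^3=(0 1)(3 9 4 6 7)(5 8)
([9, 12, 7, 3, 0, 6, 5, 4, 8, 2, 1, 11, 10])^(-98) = [2, 12, 4, 3, 9, 5, 6, 0, 8, 7, 1, 11, 10]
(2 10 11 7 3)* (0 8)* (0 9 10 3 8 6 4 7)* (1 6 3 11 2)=[3, 6, 11, 1, 7, 5, 4, 8, 9, 10, 2, 0]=(0 3 1 6 4 7 8 9 10 2 11)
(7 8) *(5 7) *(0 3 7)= [3, 1, 2, 7, 4, 0, 6, 8, 5]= (0 3 7 8 5)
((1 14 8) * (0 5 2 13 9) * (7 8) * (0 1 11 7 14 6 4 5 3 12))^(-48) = (14)(1 6 4 5 2 13 9)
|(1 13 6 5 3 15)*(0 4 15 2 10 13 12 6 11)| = |(0 4 15 1 12 6 5 3 2 10 13 11)| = 12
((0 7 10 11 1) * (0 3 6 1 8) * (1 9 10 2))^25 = ((0 7 2 1 3 6 9 10 11 8))^25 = (0 6)(1 11)(2 10)(3 8)(7 9)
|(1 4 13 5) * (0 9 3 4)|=7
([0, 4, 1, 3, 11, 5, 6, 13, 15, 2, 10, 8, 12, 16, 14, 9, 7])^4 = (1 15 4 9 11 2 8)(7 13 16)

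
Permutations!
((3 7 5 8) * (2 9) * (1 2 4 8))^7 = ((1 2 9 4 8 3 7 5))^7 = (1 5 7 3 8 4 9 2)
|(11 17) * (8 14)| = |(8 14)(11 17)| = 2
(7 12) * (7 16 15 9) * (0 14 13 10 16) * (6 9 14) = [6, 1, 2, 3, 4, 5, 9, 12, 8, 7, 16, 11, 0, 10, 13, 14, 15] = (0 6 9 7 12)(10 16 15 14 13)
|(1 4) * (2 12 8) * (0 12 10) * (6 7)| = |(0 12 8 2 10)(1 4)(6 7)| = 10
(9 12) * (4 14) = (4 14)(9 12) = [0, 1, 2, 3, 14, 5, 6, 7, 8, 12, 10, 11, 9, 13, 4]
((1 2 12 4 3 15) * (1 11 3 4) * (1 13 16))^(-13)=(1 12 16 2 13)(3 11 15)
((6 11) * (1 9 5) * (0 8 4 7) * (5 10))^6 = ((0 8 4 7)(1 9 10 5)(6 11))^6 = (11)(0 4)(1 10)(5 9)(7 8)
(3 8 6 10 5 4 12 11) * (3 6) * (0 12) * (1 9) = (0 12 11 6 10 5 4)(1 9)(3 8) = [12, 9, 2, 8, 0, 4, 10, 7, 3, 1, 5, 6, 11]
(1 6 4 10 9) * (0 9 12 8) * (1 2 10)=(0 9 2 10 12 8)(1 6 4)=[9, 6, 10, 3, 1, 5, 4, 7, 0, 2, 12, 11, 8]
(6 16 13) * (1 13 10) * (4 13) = (1 4 13 6 16 10) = [0, 4, 2, 3, 13, 5, 16, 7, 8, 9, 1, 11, 12, 6, 14, 15, 10]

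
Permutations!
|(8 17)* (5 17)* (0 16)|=|(0 16)(5 17 8)|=6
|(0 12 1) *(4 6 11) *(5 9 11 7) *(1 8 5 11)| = |(0 12 8 5 9 1)(4 6 7 11)| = 12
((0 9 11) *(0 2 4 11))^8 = (2 11 4) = ((0 9)(2 4 11))^8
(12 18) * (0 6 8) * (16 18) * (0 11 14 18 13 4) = (0 6 8 11 14 18 12 16 13 4) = [6, 1, 2, 3, 0, 5, 8, 7, 11, 9, 10, 14, 16, 4, 18, 15, 13, 17, 12]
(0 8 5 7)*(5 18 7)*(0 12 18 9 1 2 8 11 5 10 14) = [11, 2, 8, 3, 4, 10, 6, 12, 9, 1, 14, 5, 18, 13, 0, 15, 16, 17, 7] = (0 11 5 10 14)(1 2 8 9)(7 12 18)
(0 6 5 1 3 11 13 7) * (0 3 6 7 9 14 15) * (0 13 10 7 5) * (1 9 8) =[5, 6, 2, 11, 4, 9, 0, 3, 1, 14, 7, 10, 12, 8, 15, 13] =(0 5 9 14 15 13 8 1 6)(3 11 10 7)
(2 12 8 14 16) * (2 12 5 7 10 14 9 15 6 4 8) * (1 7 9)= (1 7 10 14 16 12 2 5 9 15 6 4 8)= [0, 7, 5, 3, 8, 9, 4, 10, 1, 15, 14, 11, 2, 13, 16, 6, 12]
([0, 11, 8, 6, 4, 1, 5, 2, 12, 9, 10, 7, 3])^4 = [0, 8, 6, 11, 4, 2, 7, 3, 5, 9, 10, 12, 1]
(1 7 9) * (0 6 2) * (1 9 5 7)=(9)(0 6 2)(5 7)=[6, 1, 0, 3, 4, 7, 2, 5, 8, 9]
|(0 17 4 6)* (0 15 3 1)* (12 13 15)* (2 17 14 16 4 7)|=|(0 14 16 4 6 12 13 15 3 1)(2 17 7)|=30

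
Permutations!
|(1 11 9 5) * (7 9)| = |(1 11 7 9 5)| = 5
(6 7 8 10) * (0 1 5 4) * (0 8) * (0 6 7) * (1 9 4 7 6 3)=(0 9 4 8 10 6)(1 5 7 3)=[9, 5, 2, 1, 8, 7, 0, 3, 10, 4, 6]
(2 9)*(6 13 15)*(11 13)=(2 9)(6 11 13 15)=[0, 1, 9, 3, 4, 5, 11, 7, 8, 2, 10, 13, 12, 15, 14, 6]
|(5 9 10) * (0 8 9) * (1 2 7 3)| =20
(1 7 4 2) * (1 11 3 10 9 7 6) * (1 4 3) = (1 6 4 2 11)(3 10 9 7) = [0, 6, 11, 10, 2, 5, 4, 3, 8, 7, 9, 1]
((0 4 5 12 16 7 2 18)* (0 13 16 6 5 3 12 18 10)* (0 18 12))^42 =(18)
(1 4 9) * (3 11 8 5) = (1 4 9)(3 11 8 5) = [0, 4, 2, 11, 9, 3, 6, 7, 5, 1, 10, 8]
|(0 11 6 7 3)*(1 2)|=|(0 11 6 7 3)(1 2)|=10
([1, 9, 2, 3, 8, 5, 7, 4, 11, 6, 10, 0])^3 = (0 6 8 1 7 11 9 4)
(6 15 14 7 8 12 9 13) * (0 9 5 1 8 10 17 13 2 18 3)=(0 9 2 18 3)(1 8 12 5)(6 15 14 7 10 17 13)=[9, 8, 18, 0, 4, 1, 15, 10, 12, 2, 17, 11, 5, 6, 7, 14, 16, 13, 3]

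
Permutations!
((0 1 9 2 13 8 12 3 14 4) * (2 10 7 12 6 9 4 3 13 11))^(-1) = ((0 1 4)(2 11)(3 14)(6 9 10 7 12 13 8))^(-1) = (0 4 1)(2 11)(3 14)(6 8 13 12 7 10 9)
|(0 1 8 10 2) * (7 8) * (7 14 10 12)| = |(0 1 14 10 2)(7 8 12)| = 15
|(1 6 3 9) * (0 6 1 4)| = 5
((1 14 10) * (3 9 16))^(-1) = ((1 14 10)(3 9 16))^(-1) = (1 10 14)(3 16 9)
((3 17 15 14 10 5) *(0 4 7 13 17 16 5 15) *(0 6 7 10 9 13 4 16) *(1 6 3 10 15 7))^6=((0 16 5 10 7 4 15 14 9 13 17 3)(1 6))^6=(0 15)(3 4)(5 9)(7 17)(10 13)(14 16)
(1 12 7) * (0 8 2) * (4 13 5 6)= [8, 12, 0, 3, 13, 6, 4, 1, 2, 9, 10, 11, 7, 5]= (0 8 2)(1 12 7)(4 13 5 6)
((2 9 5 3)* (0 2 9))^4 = ((0 2)(3 9 5))^4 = (3 9 5)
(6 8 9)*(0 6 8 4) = (0 6 4)(8 9) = [6, 1, 2, 3, 0, 5, 4, 7, 9, 8]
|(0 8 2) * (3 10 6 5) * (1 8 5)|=8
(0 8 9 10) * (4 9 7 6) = (0 8 7 6 4 9 10) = [8, 1, 2, 3, 9, 5, 4, 6, 7, 10, 0]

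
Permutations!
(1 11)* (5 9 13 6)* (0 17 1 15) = (0 17 1 11 15)(5 9 13 6) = [17, 11, 2, 3, 4, 9, 5, 7, 8, 13, 10, 15, 12, 6, 14, 0, 16, 1]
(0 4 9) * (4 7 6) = [7, 1, 2, 3, 9, 5, 4, 6, 8, 0] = (0 7 6 4 9)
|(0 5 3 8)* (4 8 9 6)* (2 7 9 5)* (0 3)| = |(0 2 7 9 6 4 8 3 5)| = 9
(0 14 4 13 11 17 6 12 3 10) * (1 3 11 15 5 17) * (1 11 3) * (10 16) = (0 14 4 13 15 5 17 6 12 3 16 10) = [14, 1, 2, 16, 13, 17, 12, 7, 8, 9, 0, 11, 3, 15, 4, 5, 10, 6]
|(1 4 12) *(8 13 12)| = 5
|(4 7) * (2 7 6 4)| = |(2 7)(4 6)| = 2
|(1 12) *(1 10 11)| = 4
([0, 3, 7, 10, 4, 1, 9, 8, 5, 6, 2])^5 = (1 8 2 3 5 7 10)(6 9)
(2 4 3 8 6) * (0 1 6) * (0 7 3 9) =(0 1 6 2 4 9)(3 8 7) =[1, 6, 4, 8, 9, 5, 2, 3, 7, 0]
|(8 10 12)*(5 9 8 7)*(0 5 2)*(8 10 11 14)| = 21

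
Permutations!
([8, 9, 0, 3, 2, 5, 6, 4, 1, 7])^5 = (0 4 9 8 2 7 1)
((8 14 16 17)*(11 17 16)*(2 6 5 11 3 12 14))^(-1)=((2 6 5 11 17 8)(3 12 14))^(-1)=(2 8 17 11 5 6)(3 14 12)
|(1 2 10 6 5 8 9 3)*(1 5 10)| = 4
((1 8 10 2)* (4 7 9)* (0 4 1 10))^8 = (10)(0 7 1)(4 9 8)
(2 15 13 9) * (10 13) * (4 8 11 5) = [0, 1, 15, 3, 8, 4, 6, 7, 11, 2, 13, 5, 12, 9, 14, 10] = (2 15 10 13 9)(4 8 11 5)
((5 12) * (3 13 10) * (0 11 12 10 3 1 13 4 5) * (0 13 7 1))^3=((0 11 12 13 3 4 5 10)(1 7))^3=(0 13 5 11 3 10 12 4)(1 7)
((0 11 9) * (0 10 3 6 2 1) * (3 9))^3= ((0 11 3 6 2 1)(9 10))^3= (0 6)(1 3)(2 11)(9 10)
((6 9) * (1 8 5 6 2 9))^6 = (9)(1 5)(6 8)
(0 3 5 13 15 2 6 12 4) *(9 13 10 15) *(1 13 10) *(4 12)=[3, 13, 6, 5, 0, 1, 4, 7, 8, 10, 15, 11, 12, 9, 14, 2]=(0 3 5 1 13 9 10 15 2 6 4)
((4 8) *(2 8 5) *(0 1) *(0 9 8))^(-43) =(0 2 5 4 8 9 1)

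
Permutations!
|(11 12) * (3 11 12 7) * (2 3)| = |(12)(2 3 11 7)| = 4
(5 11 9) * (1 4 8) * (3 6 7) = (1 4 8)(3 6 7)(5 11 9) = [0, 4, 2, 6, 8, 11, 7, 3, 1, 5, 10, 9]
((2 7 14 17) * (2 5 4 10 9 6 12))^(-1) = ((2 7 14 17 5 4 10 9 6 12))^(-1) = (2 12 6 9 10 4 5 17 14 7)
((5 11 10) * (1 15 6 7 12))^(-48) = ((1 15 6 7 12)(5 11 10))^(-48) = (1 6 12 15 7)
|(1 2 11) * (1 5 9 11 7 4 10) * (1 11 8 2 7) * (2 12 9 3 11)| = |(1 7 4 10 2)(3 11 5)(8 12 9)| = 15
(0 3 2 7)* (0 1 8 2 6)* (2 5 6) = (0 3 2 7 1 8 5 6) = [3, 8, 7, 2, 4, 6, 0, 1, 5]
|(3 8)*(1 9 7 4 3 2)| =|(1 9 7 4 3 8 2)| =7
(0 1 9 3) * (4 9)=(0 1 4 9 3)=[1, 4, 2, 0, 9, 5, 6, 7, 8, 3]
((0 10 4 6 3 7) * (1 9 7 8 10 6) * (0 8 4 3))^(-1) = (0 6)(1 4 3 10 8 7 9)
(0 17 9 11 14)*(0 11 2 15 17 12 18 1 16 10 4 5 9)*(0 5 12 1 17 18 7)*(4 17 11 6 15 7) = (0 1 16 10 17 5 9 2 7)(4 12)(6 15 18 11 14) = [1, 16, 7, 3, 12, 9, 15, 0, 8, 2, 17, 14, 4, 13, 6, 18, 10, 5, 11]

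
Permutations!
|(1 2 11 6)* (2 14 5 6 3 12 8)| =20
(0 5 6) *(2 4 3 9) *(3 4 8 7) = (0 5 6)(2 8 7 3 9) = [5, 1, 8, 9, 4, 6, 0, 3, 7, 2]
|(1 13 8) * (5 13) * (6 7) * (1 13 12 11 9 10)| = 6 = |(1 5 12 11 9 10)(6 7)(8 13)|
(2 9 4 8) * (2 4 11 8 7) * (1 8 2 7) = (1 8 4)(2 9 11) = [0, 8, 9, 3, 1, 5, 6, 7, 4, 11, 10, 2]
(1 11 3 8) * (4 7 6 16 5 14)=(1 11 3 8)(4 7 6 16 5 14)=[0, 11, 2, 8, 7, 14, 16, 6, 1, 9, 10, 3, 12, 13, 4, 15, 5]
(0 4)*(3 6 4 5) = [5, 1, 2, 6, 0, 3, 4] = (0 5 3 6 4)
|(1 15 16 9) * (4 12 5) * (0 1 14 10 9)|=|(0 1 15 16)(4 12 5)(9 14 10)|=12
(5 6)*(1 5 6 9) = (1 5 9) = [0, 5, 2, 3, 4, 9, 6, 7, 8, 1]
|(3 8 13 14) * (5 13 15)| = |(3 8 15 5 13 14)| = 6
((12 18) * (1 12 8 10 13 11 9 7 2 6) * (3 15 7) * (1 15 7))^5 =((1 12 18 8 10 13 11 9 3 7 2 6 15))^5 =(1 13 2 18 9 15 10 7 12 11 6 8 3)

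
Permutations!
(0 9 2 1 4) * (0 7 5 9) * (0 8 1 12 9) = (0 8 1 4 7 5)(2 12 9) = [8, 4, 12, 3, 7, 0, 6, 5, 1, 2, 10, 11, 9]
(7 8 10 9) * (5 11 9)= (5 11 9 7 8 10)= [0, 1, 2, 3, 4, 11, 6, 8, 10, 7, 5, 9]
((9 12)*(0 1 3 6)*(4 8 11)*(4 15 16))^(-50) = (16)(0 3)(1 6)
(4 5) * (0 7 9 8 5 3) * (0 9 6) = (0 7 6)(3 9 8 5 4) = [7, 1, 2, 9, 3, 4, 0, 6, 5, 8]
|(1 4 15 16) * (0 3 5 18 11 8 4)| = |(0 3 5 18 11 8 4 15 16 1)| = 10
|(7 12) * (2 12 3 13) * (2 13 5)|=5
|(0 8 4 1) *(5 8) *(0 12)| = |(0 5 8 4 1 12)| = 6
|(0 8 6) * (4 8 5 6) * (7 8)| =|(0 5 6)(4 7 8)| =3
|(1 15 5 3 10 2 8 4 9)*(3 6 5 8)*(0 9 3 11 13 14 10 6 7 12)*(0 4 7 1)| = |(0 9)(1 15 8 7 12 4 3 6 5)(2 11 13 14 10)| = 90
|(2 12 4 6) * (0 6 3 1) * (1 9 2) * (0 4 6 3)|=|(0 3 9 2 12 6 1 4)|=8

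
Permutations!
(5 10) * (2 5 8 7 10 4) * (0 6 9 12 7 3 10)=(0 6 9 12 7)(2 5 4)(3 10 8)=[6, 1, 5, 10, 2, 4, 9, 0, 3, 12, 8, 11, 7]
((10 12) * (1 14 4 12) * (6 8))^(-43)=(1 4 10 14 12)(6 8)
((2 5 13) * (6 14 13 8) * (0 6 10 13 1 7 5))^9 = ((0 6 14 1 7 5 8 10 13 2))^9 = (0 2 13 10 8 5 7 1 14 6)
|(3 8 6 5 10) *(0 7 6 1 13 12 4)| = |(0 7 6 5 10 3 8 1 13 12 4)| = 11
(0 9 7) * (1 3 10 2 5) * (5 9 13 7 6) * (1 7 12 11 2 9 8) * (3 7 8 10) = [13, 7, 10, 3, 4, 8, 5, 0, 1, 6, 9, 2, 11, 12] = (0 13 12 11 2 10 9 6 5 8 1 7)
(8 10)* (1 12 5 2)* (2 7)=(1 12 5 7 2)(8 10)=[0, 12, 1, 3, 4, 7, 6, 2, 10, 9, 8, 11, 5]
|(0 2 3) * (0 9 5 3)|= 6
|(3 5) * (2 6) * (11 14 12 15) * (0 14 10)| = |(0 14 12 15 11 10)(2 6)(3 5)| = 6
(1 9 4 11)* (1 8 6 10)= (1 9 4 11 8 6 10)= [0, 9, 2, 3, 11, 5, 10, 7, 6, 4, 1, 8]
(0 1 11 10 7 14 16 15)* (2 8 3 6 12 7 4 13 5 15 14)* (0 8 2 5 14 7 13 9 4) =(0 1 11 10)(3 6 12 13 14 16 7 5 15 8)(4 9) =[1, 11, 2, 6, 9, 15, 12, 5, 3, 4, 0, 10, 13, 14, 16, 8, 7]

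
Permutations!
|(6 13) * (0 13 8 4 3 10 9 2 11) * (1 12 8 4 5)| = 36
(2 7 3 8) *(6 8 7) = (2 6 8)(3 7) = [0, 1, 6, 7, 4, 5, 8, 3, 2]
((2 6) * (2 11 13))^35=((2 6 11 13))^35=(2 13 11 6)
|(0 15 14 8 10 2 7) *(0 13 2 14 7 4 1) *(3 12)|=42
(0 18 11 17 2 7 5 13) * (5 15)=[18, 1, 7, 3, 4, 13, 6, 15, 8, 9, 10, 17, 12, 0, 14, 5, 16, 2, 11]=(0 18 11 17 2 7 15 5 13)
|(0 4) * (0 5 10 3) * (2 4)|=|(0 2 4 5 10 3)|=6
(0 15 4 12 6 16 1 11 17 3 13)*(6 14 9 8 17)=(0 15 4 12 14 9 8 17 3 13)(1 11 6 16)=[15, 11, 2, 13, 12, 5, 16, 7, 17, 8, 10, 6, 14, 0, 9, 4, 1, 3]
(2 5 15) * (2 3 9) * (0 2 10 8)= (0 2 5 15 3 9 10 8)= [2, 1, 5, 9, 4, 15, 6, 7, 0, 10, 8, 11, 12, 13, 14, 3]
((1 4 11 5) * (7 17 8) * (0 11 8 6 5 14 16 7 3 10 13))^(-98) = ((0 11 14 16 7 17 6 5 1 4 8 3 10 13))^(-98) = (17)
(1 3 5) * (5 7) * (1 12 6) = (1 3 7 5 12 6) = [0, 3, 2, 7, 4, 12, 1, 5, 8, 9, 10, 11, 6]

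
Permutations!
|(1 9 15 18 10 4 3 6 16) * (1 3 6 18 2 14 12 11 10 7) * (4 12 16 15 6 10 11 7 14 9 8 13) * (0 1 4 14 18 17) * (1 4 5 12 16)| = |(18)(0 4 10 16 3 17)(1 8 13 14)(2 9 6 15)(5 12 7)| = 12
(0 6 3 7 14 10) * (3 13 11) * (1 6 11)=(0 11 3 7 14 10)(1 6 13)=[11, 6, 2, 7, 4, 5, 13, 14, 8, 9, 0, 3, 12, 1, 10]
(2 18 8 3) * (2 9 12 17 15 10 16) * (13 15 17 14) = (2 18 8 3 9 12 14 13 15 10 16) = [0, 1, 18, 9, 4, 5, 6, 7, 3, 12, 16, 11, 14, 15, 13, 10, 2, 17, 8]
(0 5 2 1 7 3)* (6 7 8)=[5, 8, 1, 0, 4, 2, 7, 3, 6]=(0 5 2 1 8 6 7 3)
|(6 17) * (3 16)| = 2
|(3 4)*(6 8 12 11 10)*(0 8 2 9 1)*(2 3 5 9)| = |(0 8 12 11 10 6 3 4 5 9 1)| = 11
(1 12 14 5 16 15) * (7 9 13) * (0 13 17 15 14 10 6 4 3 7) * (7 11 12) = (0 13)(1 7 9 17 15)(3 11 12 10 6 4)(5 16 14) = [13, 7, 2, 11, 3, 16, 4, 9, 8, 17, 6, 12, 10, 0, 5, 1, 14, 15]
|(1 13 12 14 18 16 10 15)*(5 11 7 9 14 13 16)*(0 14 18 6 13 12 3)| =20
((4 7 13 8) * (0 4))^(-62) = (0 13 4 8 7)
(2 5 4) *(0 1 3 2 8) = [1, 3, 5, 2, 8, 4, 6, 7, 0] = (0 1 3 2 5 4 8)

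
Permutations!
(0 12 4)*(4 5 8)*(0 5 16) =[12, 1, 2, 3, 5, 8, 6, 7, 4, 9, 10, 11, 16, 13, 14, 15, 0] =(0 12 16)(4 5 8)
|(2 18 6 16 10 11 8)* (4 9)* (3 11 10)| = |(2 18 6 16 3 11 8)(4 9)| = 14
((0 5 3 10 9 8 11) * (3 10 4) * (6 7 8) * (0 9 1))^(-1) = (0 1 10 5)(3 4)(6 9 11 8 7)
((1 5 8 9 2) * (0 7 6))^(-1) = ((0 7 6)(1 5 8 9 2))^(-1) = (0 6 7)(1 2 9 8 5)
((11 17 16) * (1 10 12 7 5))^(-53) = ((1 10 12 7 5)(11 17 16))^(-53) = (1 12 5 10 7)(11 17 16)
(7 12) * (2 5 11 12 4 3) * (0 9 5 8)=(0 9 5 11 12 7 4 3 2 8)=[9, 1, 8, 2, 3, 11, 6, 4, 0, 5, 10, 12, 7]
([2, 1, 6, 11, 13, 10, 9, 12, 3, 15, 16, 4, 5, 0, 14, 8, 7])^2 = [6, 1, 9, 4, 0, 16, 15, 5, 11, 8, 7, 13, 10, 2, 14, 3, 12]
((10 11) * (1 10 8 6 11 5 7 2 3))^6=((1 10 5 7 2 3)(6 11 8))^6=(11)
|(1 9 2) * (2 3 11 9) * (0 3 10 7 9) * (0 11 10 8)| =6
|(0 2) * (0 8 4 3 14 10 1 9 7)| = |(0 2 8 4 3 14 10 1 9 7)| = 10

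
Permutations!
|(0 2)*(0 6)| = |(0 2 6)| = 3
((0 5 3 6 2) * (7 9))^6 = ((0 5 3 6 2)(7 9))^6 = (9)(0 5 3 6 2)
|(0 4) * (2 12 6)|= 6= |(0 4)(2 12 6)|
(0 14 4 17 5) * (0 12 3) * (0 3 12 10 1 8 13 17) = [14, 8, 2, 3, 0, 10, 6, 7, 13, 9, 1, 11, 12, 17, 4, 15, 16, 5] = (0 14 4)(1 8 13 17 5 10)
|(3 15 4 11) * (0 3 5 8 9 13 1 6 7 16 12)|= |(0 3 15 4 11 5 8 9 13 1 6 7 16 12)|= 14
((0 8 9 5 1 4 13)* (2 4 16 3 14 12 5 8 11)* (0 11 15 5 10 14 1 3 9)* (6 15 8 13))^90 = (1 9 11 4 15 3 16 13 2 6 5)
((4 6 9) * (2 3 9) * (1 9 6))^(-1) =(1 4 9)(2 6 3)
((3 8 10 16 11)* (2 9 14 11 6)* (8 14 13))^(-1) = ((2 9 13 8 10 16 6)(3 14 11))^(-1) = (2 6 16 10 8 13 9)(3 11 14)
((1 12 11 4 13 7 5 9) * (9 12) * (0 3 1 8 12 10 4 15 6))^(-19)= (0 6 15 11 12 8 9 1 3)(4 13 7 5 10)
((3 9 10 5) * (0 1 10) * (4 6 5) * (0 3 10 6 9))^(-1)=((0 1 6 5 10 4 9 3))^(-1)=(0 3 9 4 10 5 6 1)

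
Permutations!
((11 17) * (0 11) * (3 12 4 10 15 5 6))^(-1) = (0 17 11)(3 6 5 15 10 4 12)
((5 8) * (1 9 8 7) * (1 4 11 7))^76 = (4 11 7)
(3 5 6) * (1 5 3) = [0, 5, 2, 3, 4, 6, 1] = (1 5 6)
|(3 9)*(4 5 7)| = |(3 9)(4 5 7)| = 6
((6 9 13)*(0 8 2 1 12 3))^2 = ((0 8 2 1 12 3)(6 9 13))^2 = (0 2 12)(1 3 8)(6 13 9)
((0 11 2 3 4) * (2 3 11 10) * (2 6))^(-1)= (0 4 3 11 2 6 10)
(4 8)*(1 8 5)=(1 8 4 5)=[0, 8, 2, 3, 5, 1, 6, 7, 4]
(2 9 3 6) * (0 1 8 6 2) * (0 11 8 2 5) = (0 1 2 9 3 5)(6 11 8) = [1, 2, 9, 5, 4, 0, 11, 7, 6, 3, 10, 8]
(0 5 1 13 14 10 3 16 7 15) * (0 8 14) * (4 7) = [5, 13, 2, 16, 7, 1, 6, 15, 14, 9, 3, 11, 12, 0, 10, 8, 4] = (0 5 1 13)(3 16 4 7 15 8 14 10)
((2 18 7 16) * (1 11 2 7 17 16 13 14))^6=(1 7 18)(2 14 16)(11 13 17)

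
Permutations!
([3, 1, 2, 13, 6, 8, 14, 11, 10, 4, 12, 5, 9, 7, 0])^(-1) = (0 14 6 4 9 12 10 8 5 11 7 13 3)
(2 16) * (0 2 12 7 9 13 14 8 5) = (0 2 16 12 7 9 13 14 8 5) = [2, 1, 16, 3, 4, 0, 6, 9, 5, 13, 10, 11, 7, 14, 8, 15, 12]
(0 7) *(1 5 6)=(0 7)(1 5 6)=[7, 5, 2, 3, 4, 6, 1, 0]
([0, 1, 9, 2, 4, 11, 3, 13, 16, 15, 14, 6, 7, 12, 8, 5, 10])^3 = [0, 1, 5, 15, 4, 3, 9, 7, 14, 11, 16, 2, 12, 13, 10, 6, 8]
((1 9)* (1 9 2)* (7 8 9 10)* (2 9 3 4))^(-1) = ((1 9 10 7 8 3 4 2))^(-1) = (1 2 4 3 8 7 10 9)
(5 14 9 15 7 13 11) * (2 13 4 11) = [0, 1, 13, 3, 11, 14, 6, 4, 8, 15, 10, 5, 12, 2, 9, 7] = (2 13)(4 11 5 14 9 15 7)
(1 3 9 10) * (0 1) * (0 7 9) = (0 1 3)(7 9 10) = [1, 3, 2, 0, 4, 5, 6, 9, 8, 10, 7]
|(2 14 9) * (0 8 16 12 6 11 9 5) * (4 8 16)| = 18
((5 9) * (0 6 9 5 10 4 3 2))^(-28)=(10)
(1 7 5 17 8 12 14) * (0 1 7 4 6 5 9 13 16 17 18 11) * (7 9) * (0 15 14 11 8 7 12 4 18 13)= (0 1 18 8 4 6 5 13 16 17 7 12 11 15 14 9)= [1, 18, 2, 3, 6, 13, 5, 12, 4, 0, 10, 15, 11, 16, 9, 14, 17, 7, 8]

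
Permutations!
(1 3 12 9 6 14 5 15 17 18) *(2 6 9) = (1 3 12 2 6 14 5 15 17 18) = [0, 3, 6, 12, 4, 15, 14, 7, 8, 9, 10, 11, 2, 13, 5, 17, 16, 18, 1]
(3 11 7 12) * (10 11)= (3 10 11 7 12)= [0, 1, 2, 10, 4, 5, 6, 12, 8, 9, 11, 7, 3]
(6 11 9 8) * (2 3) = (2 3)(6 11 9 8) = [0, 1, 3, 2, 4, 5, 11, 7, 6, 8, 10, 9]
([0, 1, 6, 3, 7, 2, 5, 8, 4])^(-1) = (2 5 6)(4 8 7)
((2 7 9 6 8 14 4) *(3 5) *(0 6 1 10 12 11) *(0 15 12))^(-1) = (0 10 1 9 7 2 4 14 8 6)(3 5)(11 12 15)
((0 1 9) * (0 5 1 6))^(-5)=(0 6)(1 9 5)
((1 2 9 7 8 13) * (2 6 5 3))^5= (1 9 6 7 5 8 3 13 2)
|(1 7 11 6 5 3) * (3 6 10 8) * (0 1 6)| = |(0 1 7 11 10 8 3 6 5)| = 9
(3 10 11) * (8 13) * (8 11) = (3 10 8 13 11) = [0, 1, 2, 10, 4, 5, 6, 7, 13, 9, 8, 3, 12, 11]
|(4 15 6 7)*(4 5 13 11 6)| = |(4 15)(5 13 11 6 7)| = 10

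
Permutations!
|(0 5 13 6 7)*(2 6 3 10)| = 8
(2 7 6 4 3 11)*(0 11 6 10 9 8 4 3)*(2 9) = (0 11 9 8 4)(2 7 10)(3 6) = [11, 1, 7, 6, 0, 5, 3, 10, 4, 8, 2, 9]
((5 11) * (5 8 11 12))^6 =(12)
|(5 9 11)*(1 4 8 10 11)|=|(1 4 8 10 11 5 9)|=7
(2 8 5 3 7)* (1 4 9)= (1 4 9)(2 8 5 3 7)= [0, 4, 8, 7, 9, 3, 6, 2, 5, 1]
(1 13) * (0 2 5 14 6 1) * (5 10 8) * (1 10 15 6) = (0 2 15 6 10 8 5 14 1 13) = [2, 13, 15, 3, 4, 14, 10, 7, 5, 9, 8, 11, 12, 0, 1, 6]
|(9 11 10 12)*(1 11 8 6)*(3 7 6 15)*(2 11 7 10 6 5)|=|(1 7 5 2 11 6)(3 10 12 9 8 15)|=6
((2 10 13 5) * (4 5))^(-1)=(2 5 4 13 10)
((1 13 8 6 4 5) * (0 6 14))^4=((0 6 4 5 1 13 8 14))^4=(0 1)(4 8)(5 14)(6 13)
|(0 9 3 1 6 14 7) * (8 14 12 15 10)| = 11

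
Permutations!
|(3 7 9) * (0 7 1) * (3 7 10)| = 4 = |(0 10 3 1)(7 9)|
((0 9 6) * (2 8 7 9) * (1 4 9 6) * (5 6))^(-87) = (9)(0 7)(2 5)(6 8)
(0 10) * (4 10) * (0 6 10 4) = (6 10) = [0, 1, 2, 3, 4, 5, 10, 7, 8, 9, 6]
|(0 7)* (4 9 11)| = |(0 7)(4 9 11)| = 6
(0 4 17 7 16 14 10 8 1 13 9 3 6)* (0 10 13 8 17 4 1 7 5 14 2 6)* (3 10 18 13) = (0 1 8 7 16 2 6 18 13 9 10 17 5 14 3) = [1, 8, 6, 0, 4, 14, 18, 16, 7, 10, 17, 11, 12, 9, 3, 15, 2, 5, 13]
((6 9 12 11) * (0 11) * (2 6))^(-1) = (0 12 9 6 2 11)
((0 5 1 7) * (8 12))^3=((0 5 1 7)(8 12))^3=(0 7 1 5)(8 12)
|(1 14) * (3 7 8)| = 6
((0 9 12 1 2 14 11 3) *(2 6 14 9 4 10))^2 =((0 4 10 2 9 12 1 6 14 11 3))^2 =(0 10 9 1 14 3 4 2 12 6 11)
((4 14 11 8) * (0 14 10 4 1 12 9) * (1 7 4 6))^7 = (0 6 8 9 10 11 12 4 14 1 7)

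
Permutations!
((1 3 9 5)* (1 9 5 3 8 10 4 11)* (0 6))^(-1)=(0 6)(1 11 4 10 8)(3 9 5)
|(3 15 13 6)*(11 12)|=|(3 15 13 6)(11 12)|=4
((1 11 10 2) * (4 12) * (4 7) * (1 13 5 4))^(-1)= ((1 11 10 2 13 5 4 12 7))^(-1)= (1 7 12 4 5 13 2 10 11)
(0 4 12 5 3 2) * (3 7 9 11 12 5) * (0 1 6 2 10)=(0 4 5 7 9 11 12 3 10)(1 6 2)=[4, 6, 1, 10, 5, 7, 2, 9, 8, 11, 0, 12, 3]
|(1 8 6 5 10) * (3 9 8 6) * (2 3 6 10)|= 6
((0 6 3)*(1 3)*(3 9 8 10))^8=((0 6 1 9 8 10 3))^8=(0 6 1 9 8 10 3)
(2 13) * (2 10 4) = [0, 1, 13, 3, 2, 5, 6, 7, 8, 9, 4, 11, 12, 10] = (2 13 10 4)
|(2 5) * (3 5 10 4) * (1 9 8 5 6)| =9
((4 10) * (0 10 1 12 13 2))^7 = (13)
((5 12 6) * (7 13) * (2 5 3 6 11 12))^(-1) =((2 5)(3 6)(7 13)(11 12))^(-1) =(2 5)(3 6)(7 13)(11 12)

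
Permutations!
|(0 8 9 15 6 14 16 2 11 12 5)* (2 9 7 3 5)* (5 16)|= |(0 8 7 3 16 9 15 6 14 5)(2 11 12)|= 30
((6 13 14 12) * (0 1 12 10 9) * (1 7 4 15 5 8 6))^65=(0 9 10 14 13 6 8 5 15 4 7)(1 12)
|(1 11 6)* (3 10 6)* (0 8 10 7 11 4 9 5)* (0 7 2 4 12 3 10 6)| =13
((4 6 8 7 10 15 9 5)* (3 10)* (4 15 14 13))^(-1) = ((3 10 14 13 4 6 8 7)(5 15 9))^(-1) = (3 7 8 6 4 13 14 10)(5 9 15)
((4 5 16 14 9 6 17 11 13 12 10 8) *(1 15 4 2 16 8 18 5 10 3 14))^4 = (1 18 16 10 2 4 8 15 5)(3 17)(6 12)(9 13)(11 14)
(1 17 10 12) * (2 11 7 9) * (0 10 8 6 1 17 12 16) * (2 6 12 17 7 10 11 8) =[11, 17, 8, 3, 4, 5, 1, 9, 12, 6, 16, 10, 7, 13, 14, 15, 0, 2] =(0 11 10 16)(1 17 2 8 12 7 9 6)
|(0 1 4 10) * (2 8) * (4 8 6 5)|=|(0 1 8 2 6 5 4 10)|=8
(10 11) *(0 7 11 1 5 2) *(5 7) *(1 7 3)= (0 5 2)(1 3)(7 11 10)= [5, 3, 0, 1, 4, 2, 6, 11, 8, 9, 7, 10]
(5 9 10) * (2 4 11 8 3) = [0, 1, 4, 2, 11, 9, 6, 7, 3, 10, 5, 8] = (2 4 11 8 3)(5 9 10)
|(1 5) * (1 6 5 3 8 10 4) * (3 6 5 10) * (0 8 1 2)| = 8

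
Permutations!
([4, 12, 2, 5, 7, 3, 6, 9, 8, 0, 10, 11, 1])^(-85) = (0 9 7 4)(1 12)(3 5)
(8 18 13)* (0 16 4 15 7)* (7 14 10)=(0 16 4 15 14 10 7)(8 18 13)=[16, 1, 2, 3, 15, 5, 6, 0, 18, 9, 7, 11, 12, 8, 10, 14, 4, 17, 13]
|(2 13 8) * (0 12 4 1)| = |(0 12 4 1)(2 13 8)| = 12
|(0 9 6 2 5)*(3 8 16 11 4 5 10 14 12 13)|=|(0 9 6 2 10 14 12 13 3 8 16 11 4 5)|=14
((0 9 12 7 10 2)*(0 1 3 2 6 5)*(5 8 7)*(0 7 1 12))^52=(1 6 7 12 3 8 10 5 2)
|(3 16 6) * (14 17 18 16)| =6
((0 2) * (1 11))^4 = ((0 2)(1 11))^4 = (11)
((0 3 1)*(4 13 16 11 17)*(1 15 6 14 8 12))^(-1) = (0 1 12 8 14 6 15 3)(4 17 11 16 13)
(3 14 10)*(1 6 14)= [0, 6, 2, 1, 4, 5, 14, 7, 8, 9, 3, 11, 12, 13, 10]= (1 6 14 10 3)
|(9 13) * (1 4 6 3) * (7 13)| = |(1 4 6 3)(7 13 9)| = 12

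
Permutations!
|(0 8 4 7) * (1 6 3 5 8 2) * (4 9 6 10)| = |(0 2 1 10 4 7)(3 5 8 9 6)| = 30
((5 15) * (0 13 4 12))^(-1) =(0 12 4 13)(5 15)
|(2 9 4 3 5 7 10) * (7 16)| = 8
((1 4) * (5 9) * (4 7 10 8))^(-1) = (1 4 8 10 7)(5 9) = ((1 7 10 8 4)(5 9))^(-1)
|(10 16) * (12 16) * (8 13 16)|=|(8 13 16 10 12)|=5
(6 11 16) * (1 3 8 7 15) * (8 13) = (1 3 13 8 7 15)(6 11 16) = [0, 3, 2, 13, 4, 5, 11, 15, 7, 9, 10, 16, 12, 8, 14, 1, 6]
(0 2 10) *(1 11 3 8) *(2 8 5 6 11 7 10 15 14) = [8, 7, 15, 5, 4, 6, 11, 10, 1, 9, 0, 3, 12, 13, 2, 14] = (0 8 1 7 10)(2 15 14)(3 5 6 11)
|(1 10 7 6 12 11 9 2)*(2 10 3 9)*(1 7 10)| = 15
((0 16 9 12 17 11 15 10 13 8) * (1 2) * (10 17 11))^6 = ((0 16 9 12 11 15 17 10 13 8)(1 2))^6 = (0 17 9 13 11)(8 15 16 10 12)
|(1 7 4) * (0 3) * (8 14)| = |(0 3)(1 7 4)(8 14)| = 6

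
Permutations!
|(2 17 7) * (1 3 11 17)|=6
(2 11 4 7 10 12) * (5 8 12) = (2 11 4 7 10 5 8 12) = [0, 1, 11, 3, 7, 8, 6, 10, 12, 9, 5, 4, 2]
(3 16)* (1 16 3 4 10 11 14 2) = (1 16 4 10 11 14 2) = [0, 16, 1, 3, 10, 5, 6, 7, 8, 9, 11, 14, 12, 13, 2, 15, 4]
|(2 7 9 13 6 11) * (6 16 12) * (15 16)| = 9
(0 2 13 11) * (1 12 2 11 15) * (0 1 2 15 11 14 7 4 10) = [14, 12, 13, 3, 10, 5, 6, 4, 8, 9, 0, 1, 15, 11, 7, 2] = (0 14 7 4 10)(1 12 15 2 13 11)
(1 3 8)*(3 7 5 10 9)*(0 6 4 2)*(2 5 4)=(0 6 2)(1 7 4 5 10 9 3 8)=[6, 7, 0, 8, 5, 10, 2, 4, 1, 3, 9]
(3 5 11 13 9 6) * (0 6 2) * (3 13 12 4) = (0 6 13 9 2)(3 5 11 12 4) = [6, 1, 0, 5, 3, 11, 13, 7, 8, 2, 10, 12, 4, 9]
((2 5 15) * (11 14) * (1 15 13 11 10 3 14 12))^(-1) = (1 12 11 13 5 2 15)(3 10 14)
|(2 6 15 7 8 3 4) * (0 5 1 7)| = 10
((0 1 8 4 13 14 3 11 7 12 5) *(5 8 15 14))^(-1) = ((0 1 15 14 3 11 7 12 8 4 13 5))^(-1) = (0 5 13 4 8 12 7 11 3 14 15 1)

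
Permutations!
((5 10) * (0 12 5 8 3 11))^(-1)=(0 11 3 8 10 5 12)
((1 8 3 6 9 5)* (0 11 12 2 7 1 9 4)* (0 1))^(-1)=(0 7 2 12 11)(1 4 6 3 8)(5 9)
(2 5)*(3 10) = (2 5)(3 10) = [0, 1, 5, 10, 4, 2, 6, 7, 8, 9, 3]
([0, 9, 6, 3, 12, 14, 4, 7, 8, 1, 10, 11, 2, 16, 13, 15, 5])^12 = [0, 1, 2, 3, 4, 5, 6, 7, 8, 9, 10, 11, 12, 13, 14, 15, 16]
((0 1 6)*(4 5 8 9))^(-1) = (0 6 1)(4 9 8 5)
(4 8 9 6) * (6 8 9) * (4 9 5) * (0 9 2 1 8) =(0 9)(1 8 6 2)(4 5) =[9, 8, 1, 3, 5, 4, 2, 7, 6, 0]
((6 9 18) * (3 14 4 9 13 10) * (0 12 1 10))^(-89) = ((0 12 1 10 3 14 4 9 18 6 13))^(-89) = (0 13 6 18 9 4 14 3 10 1 12)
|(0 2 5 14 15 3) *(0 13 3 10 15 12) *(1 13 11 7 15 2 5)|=8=|(0 5 14 12)(1 13 3 11 7 15 10 2)|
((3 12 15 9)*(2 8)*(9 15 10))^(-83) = ((15)(2 8)(3 12 10 9))^(-83) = (15)(2 8)(3 12 10 9)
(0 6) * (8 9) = [6, 1, 2, 3, 4, 5, 0, 7, 9, 8] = (0 6)(8 9)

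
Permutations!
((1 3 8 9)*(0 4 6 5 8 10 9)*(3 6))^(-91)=((0 4 3 10 9 1 6 5 8))^(-91)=(0 8 5 6 1 9 10 3 4)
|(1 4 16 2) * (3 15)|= 4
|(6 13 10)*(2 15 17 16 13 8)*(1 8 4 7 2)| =18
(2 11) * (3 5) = (2 11)(3 5) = [0, 1, 11, 5, 4, 3, 6, 7, 8, 9, 10, 2]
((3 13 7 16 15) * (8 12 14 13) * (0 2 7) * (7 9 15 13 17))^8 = ((0 2 9 15 3 8 12 14 17 7 16 13))^8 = (0 17 3)(2 7 8)(9 16 12)(13 14 15)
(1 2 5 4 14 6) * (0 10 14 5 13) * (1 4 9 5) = (0 10 14 6 4 1 2 13)(5 9) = [10, 2, 13, 3, 1, 9, 4, 7, 8, 5, 14, 11, 12, 0, 6]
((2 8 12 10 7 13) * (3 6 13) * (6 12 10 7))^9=((2 8 10 6 13)(3 12 7))^9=(2 13 6 10 8)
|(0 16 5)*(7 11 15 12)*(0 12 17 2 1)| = 10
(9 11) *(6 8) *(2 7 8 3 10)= (2 7 8 6 3 10)(9 11)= [0, 1, 7, 10, 4, 5, 3, 8, 6, 11, 2, 9]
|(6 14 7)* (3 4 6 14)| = |(3 4 6)(7 14)| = 6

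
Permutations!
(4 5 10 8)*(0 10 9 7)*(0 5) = (0 10 8 4)(5 9 7) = [10, 1, 2, 3, 0, 9, 6, 5, 4, 7, 8]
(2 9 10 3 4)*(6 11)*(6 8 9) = (2 6 11 8 9 10 3 4) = [0, 1, 6, 4, 2, 5, 11, 7, 9, 10, 3, 8]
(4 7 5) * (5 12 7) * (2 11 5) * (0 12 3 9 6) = (0 12 7 3 9 6)(2 11 5 4) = [12, 1, 11, 9, 2, 4, 0, 3, 8, 6, 10, 5, 7]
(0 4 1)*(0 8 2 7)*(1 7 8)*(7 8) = (0 4 8 2 7) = [4, 1, 7, 3, 8, 5, 6, 0, 2]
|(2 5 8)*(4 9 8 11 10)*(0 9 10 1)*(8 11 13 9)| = 8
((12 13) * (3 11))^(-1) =(3 11)(12 13)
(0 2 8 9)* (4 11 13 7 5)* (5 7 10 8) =(0 2 5 4 11 13 10 8 9) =[2, 1, 5, 3, 11, 4, 6, 7, 9, 0, 8, 13, 12, 10]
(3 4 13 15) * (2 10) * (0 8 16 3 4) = [8, 1, 10, 0, 13, 5, 6, 7, 16, 9, 2, 11, 12, 15, 14, 4, 3] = (0 8 16 3)(2 10)(4 13 15)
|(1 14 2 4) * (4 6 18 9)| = 7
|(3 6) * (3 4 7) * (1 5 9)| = 12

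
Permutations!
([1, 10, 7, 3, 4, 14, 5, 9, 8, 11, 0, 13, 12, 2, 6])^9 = [0, 1, 13, 3, 4, 5, 6, 2, 8, 7, 10, 9, 12, 11, 14]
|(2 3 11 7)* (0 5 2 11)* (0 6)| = 10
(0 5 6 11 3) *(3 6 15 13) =[5, 1, 2, 0, 4, 15, 11, 7, 8, 9, 10, 6, 12, 3, 14, 13] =(0 5 15 13 3)(6 11)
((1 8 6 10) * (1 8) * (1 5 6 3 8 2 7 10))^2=((1 5 6)(2 7 10)(3 8))^2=(1 6 5)(2 10 7)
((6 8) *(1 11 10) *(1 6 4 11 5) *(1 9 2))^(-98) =(1 9)(2 5)(4 10 8 11 6)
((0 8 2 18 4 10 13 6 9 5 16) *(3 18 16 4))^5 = ((0 8 2 16)(3 18)(4 10 13 6 9 5))^5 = (0 8 2 16)(3 18)(4 5 9 6 13 10)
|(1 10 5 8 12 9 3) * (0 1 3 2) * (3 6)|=8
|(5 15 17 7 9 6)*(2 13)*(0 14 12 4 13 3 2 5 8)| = |(0 14 12 4 13 5 15 17 7 9 6 8)(2 3)| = 12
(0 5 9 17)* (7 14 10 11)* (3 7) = [5, 1, 2, 7, 4, 9, 6, 14, 8, 17, 11, 3, 12, 13, 10, 15, 16, 0] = (0 5 9 17)(3 7 14 10 11)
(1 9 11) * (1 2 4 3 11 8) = (1 9 8)(2 4 3 11) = [0, 9, 4, 11, 3, 5, 6, 7, 1, 8, 10, 2]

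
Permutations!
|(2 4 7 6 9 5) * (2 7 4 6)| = |(2 6 9 5 7)| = 5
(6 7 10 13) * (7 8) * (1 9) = [0, 9, 2, 3, 4, 5, 8, 10, 7, 1, 13, 11, 12, 6] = (1 9)(6 8 7 10 13)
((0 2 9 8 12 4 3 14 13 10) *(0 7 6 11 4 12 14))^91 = (0 7 9 11 14 3 10 2 6 8 4 13)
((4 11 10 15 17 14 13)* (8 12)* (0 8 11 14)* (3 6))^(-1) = ((0 8 12 11 10 15 17)(3 6)(4 14 13))^(-1) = (0 17 15 10 11 12 8)(3 6)(4 13 14)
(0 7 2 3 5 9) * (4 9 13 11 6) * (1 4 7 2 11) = (0 2 3 5 13 1 4 9)(6 7 11) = [2, 4, 3, 5, 9, 13, 7, 11, 8, 0, 10, 6, 12, 1]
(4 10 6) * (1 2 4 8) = (1 2 4 10 6 8) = [0, 2, 4, 3, 10, 5, 8, 7, 1, 9, 6]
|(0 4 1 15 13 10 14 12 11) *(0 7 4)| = 9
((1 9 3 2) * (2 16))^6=(1 9 3 16 2)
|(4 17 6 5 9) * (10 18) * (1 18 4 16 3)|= |(1 18 10 4 17 6 5 9 16 3)|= 10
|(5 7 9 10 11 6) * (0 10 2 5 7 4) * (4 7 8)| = |(0 10 11 6 8 4)(2 5 7 9)| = 12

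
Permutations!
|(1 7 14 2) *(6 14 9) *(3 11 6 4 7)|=6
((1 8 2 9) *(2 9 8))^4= (9)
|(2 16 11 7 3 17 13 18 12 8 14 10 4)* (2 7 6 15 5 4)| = 16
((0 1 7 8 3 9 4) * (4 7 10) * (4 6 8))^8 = (0 4 7 9 3 8 6 10 1) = ((0 1 10 6 8 3 9 7 4))^8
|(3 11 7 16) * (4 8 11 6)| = 7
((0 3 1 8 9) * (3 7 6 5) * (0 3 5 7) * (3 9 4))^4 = ((9)(1 8 4 3)(6 7))^4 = (9)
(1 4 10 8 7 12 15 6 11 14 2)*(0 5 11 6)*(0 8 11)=(0 5)(1 4 10 11 14 2)(7 12 15 8)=[5, 4, 1, 3, 10, 0, 6, 12, 7, 9, 11, 14, 15, 13, 2, 8]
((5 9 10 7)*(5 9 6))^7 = (5 6)(7 9 10) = ((5 6)(7 9 10))^7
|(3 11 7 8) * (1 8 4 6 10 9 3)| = |(1 8)(3 11 7 4 6 10 9)| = 14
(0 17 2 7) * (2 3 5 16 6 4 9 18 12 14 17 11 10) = (0 11 10 2 7)(3 5 16 6 4 9 18 12 14 17) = [11, 1, 7, 5, 9, 16, 4, 0, 8, 18, 2, 10, 14, 13, 17, 15, 6, 3, 12]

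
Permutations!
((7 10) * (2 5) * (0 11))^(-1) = ((0 11)(2 5)(7 10))^(-1) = (0 11)(2 5)(7 10)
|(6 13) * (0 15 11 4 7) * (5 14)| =10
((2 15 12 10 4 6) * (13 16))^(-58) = ((2 15 12 10 4 6)(13 16))^(-58) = (16)(2 12 4)(6 15 10)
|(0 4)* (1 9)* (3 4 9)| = |(0 9 1 3 4)| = 5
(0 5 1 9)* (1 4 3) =[5, 9, 2, 1, 3, 4, 6, 7, 8, 0] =(0 5 4 3 1 9)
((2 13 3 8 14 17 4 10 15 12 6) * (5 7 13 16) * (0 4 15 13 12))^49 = (0 3 15 13 17 10 14 4 8)(2 16 5 7 12 6)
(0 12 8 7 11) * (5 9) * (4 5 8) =(0 12 4 5 9 8 7 11) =[12, 1, 2, 3, 5, 9, 6, 11, 7, 8, 10, 0, 4]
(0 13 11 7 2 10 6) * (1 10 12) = (0 13 11 7 2 12 1 10 6) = [13, 10, 12, 3, 4, 5, 0, 2, 8, 9, 6, 7, 1, 11]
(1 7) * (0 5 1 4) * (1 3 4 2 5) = (0 1 7 2 5 3 4) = [1, 7, 5, 4, 0, 3, 6, 2]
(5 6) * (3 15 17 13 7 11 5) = (3 15 17 13 7 11 5 6) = [0, 1, 2, 15, 4, 6, 3, 11, 8, 9, 10, 5, 12, 7, 14, 17, 16, 13]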